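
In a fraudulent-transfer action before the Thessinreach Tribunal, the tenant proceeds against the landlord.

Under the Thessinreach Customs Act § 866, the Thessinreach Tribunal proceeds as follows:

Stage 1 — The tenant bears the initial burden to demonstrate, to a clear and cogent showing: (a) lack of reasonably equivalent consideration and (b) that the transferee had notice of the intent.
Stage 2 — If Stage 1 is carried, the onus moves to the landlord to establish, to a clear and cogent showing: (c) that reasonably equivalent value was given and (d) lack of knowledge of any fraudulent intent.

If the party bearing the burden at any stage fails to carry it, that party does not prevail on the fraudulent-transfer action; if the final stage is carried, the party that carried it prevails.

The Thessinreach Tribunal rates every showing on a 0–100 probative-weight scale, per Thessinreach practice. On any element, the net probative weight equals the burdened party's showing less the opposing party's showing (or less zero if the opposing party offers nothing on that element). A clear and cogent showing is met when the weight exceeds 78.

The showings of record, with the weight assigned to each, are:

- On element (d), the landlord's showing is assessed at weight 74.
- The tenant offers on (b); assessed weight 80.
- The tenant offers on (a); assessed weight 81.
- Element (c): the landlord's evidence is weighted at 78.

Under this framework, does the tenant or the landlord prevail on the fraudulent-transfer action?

tenant

At Stage 1 the tenant must meet a clear and cogent showing (weight exceeds 78): on (a) the weight is 81, > 78, so (a) meets the standard; on (b) the weight is 80, > 78, so (b) meets the standard.
  All elements met. The burden passes to the landlord.
At Stage 2 the landlord must meet a clear and cogent showing (weight exceeds 78): on (c) the weight is 78, ≤ 78, so (c) does not meet the standard; on (d) the weight is 74, ≤ 78, so (d) does not meet the standard.
  The landlord does not carry Stage 2.
The tenant prevails.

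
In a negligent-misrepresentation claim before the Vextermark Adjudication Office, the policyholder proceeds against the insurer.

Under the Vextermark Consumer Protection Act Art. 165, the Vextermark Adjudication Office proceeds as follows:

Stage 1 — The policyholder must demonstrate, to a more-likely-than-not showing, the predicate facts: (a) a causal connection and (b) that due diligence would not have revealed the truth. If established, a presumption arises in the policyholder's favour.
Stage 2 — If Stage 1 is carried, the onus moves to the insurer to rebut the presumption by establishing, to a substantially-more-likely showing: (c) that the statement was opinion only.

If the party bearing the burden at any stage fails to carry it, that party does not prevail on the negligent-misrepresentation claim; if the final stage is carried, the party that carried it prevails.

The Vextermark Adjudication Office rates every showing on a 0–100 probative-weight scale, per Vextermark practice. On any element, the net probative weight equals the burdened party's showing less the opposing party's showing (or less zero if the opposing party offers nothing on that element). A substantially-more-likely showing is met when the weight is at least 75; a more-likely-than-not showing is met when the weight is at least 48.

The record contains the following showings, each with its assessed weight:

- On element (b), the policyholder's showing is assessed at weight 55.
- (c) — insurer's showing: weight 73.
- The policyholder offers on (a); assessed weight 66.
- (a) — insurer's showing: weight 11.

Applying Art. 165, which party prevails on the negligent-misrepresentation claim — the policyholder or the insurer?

policyholder

At Stage 1 the policyholder must meet a more-likely-than-not showing (weight is at least 48): on (a) the weight is 66 less the opposing 11 gives net 55, ≥ 48, so (a) meets the standard; on (b) the weight is 55, which does reach 48, so (b) meets the standard.
  All elements met. The burden passes to the insurer.
At Stage 2 the insurer must meet a substantially-more-likely showing (weight is at least 75): on (c) the weight is 73, which does not reach 75, so (c) does not meet the standard.
  Not every element is met, so the insurer fails to carry Stage 2.
So the policyholder prevails.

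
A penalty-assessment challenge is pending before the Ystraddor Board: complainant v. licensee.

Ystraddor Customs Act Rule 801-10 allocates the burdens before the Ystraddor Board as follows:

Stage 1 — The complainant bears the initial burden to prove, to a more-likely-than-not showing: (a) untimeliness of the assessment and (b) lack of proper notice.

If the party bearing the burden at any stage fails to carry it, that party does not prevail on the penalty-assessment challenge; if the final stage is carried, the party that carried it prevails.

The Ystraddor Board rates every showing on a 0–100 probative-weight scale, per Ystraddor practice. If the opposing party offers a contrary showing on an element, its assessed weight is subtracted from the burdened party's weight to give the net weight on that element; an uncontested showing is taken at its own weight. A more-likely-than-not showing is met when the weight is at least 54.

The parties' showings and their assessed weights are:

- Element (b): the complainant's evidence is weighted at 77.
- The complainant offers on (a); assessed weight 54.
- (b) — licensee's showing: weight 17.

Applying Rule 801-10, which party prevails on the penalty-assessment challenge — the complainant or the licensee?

Stage 1 — burden on complainant; standard: a more-likely-than-not showing (weight is at least 54).
    (a): 54 ≥ 54 [met]
    (b): 77 − 17 = 60 ≥ 54 [met]
  Stage 1 carried; the final stage is satisfied.
With every stage satisfied, the complainant prevails.

complainant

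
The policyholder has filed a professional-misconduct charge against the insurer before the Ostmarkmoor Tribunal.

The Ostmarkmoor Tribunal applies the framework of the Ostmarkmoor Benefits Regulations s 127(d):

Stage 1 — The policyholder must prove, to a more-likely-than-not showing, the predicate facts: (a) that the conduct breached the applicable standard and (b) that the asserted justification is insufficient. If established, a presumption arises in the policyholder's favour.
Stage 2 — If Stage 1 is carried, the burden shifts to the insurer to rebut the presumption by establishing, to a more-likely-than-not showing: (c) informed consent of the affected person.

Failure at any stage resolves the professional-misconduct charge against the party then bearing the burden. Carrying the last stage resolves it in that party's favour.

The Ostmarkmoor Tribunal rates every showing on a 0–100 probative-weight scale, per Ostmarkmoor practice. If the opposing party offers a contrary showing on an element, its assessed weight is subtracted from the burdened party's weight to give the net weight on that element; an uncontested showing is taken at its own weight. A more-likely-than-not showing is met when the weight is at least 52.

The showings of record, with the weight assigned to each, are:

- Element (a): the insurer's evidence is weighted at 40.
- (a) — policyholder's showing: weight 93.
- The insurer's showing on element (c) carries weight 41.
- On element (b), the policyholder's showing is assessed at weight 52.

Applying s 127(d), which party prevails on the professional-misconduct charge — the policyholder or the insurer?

At Stage 1 the policyholder must meet a more-likely-than-not showing (weight is at least 52): on (a) the weight is 93 less the opposing 40 gives net 53, ≥ 52, so (a) meets the standard; on (b) the weight is 52, which does reach 52, so (b) meets the standard.
  The policyholder carries Stage 1; the insurer now bears the burden.
At Stage 2 the insurer must meet a more-likely-than-not showing (weight is at least 52): on (c) the weight is 41, < 52, so (c) does not meet the standard.
  Not every element is met, so the insurer fails to carry Stage 2.
The analysis ends at Stage 2; the policyholder prevails.

policyholder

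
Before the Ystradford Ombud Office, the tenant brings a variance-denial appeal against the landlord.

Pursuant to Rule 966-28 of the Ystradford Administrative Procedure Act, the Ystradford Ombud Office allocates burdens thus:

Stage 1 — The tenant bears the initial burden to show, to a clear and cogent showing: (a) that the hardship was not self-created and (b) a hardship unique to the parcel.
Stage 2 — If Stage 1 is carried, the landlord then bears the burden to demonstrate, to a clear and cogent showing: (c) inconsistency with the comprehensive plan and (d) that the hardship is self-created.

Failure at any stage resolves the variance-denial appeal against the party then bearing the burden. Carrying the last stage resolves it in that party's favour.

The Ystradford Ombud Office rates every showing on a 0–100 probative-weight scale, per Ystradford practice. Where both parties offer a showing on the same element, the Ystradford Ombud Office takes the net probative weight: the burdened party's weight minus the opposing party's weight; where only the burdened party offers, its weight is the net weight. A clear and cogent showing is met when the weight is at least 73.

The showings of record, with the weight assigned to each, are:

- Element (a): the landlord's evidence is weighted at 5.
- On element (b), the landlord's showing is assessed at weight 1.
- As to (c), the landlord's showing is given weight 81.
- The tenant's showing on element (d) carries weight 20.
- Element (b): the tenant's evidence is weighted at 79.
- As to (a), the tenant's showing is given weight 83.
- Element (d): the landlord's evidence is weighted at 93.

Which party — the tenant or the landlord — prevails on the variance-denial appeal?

At Stage 1 the tenant must meet a clear and cogent showing (weight is at least 73): on (a) the weight is 83 less the opposing 5 gives net 78, ≥ 73, so (a) meets the standard; on (b) the weight is 79 less the opposing 1 gives net 78, which does reach 73, so (b) meets the standard.
  The tenant carries Stage 1; the landlord now bears the burden.
At Stage 2 the landlord must meet a clear and cogent showing (weight is at least 73): on (c) the weight is 81, ≥ 73, so (c) meets the standard; on (d) the weight is 93 less the opposing 20 gives net 73, which does reach 73, so (d) meets the standard.
  All elements met at the final stage.
Every stage carried; the landlord prevails.

landlord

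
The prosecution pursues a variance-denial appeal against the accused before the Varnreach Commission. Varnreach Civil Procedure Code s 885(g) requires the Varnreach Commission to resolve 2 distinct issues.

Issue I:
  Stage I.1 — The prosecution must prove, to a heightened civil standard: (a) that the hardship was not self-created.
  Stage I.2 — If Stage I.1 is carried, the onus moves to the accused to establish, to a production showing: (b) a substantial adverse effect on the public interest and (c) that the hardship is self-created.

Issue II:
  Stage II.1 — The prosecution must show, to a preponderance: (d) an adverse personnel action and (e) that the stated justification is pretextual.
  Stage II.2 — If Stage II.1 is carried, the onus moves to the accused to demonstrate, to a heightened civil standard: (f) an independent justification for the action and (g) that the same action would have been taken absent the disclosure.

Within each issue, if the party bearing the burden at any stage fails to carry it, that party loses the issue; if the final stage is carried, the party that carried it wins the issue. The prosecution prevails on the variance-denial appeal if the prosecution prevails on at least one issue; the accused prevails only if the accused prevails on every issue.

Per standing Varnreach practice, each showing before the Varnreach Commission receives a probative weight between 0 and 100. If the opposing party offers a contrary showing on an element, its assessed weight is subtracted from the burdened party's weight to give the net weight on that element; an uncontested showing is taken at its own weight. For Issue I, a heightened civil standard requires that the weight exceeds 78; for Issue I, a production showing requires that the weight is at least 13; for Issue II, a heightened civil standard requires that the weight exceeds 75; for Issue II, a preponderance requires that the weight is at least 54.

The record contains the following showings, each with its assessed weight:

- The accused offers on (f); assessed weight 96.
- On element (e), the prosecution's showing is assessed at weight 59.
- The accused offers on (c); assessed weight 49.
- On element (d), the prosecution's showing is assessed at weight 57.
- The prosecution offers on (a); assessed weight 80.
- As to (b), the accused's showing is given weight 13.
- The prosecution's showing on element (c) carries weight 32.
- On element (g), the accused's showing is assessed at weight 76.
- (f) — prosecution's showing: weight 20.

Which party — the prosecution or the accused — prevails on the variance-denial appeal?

— Issue I —
Stage I.1 (prosecution, a heightened civil standard, weight exceeds 78): (a) 80 > 78 — meets.
  Stage I.1 carried; the burden shifts to the accused.
Stage I.2 (accused, a production showing, weight is at least 13): (b) 13 ≥ 13 — meets; (c) net 49−32=17 ≥ 13 — meets.
  All elements met at the final stage.
With every stage satisfied, the accused prevails on this issue.
— Issue II —
Stage II.1 (prosecution, a preponderance, weight is at least 54): (d) 57 ≥ 54 — meets; (e) 59 ≥ 54 — meets.
  All elements met. The burden passes to the accused.
Stage II.2 (accused, a heightened civil standard, weight exceeds 75): (f) net 96−20=76 > 75 — meets; (g) 76 > 75 — meets.
  All elements met at the final stage.
With every stage satisfied, the accused prevails on this issue.
Per-issue: Issue I → accused; Issue II → accused. The prosecution must prevail on at least one issue; overall, the accused prevails.

accused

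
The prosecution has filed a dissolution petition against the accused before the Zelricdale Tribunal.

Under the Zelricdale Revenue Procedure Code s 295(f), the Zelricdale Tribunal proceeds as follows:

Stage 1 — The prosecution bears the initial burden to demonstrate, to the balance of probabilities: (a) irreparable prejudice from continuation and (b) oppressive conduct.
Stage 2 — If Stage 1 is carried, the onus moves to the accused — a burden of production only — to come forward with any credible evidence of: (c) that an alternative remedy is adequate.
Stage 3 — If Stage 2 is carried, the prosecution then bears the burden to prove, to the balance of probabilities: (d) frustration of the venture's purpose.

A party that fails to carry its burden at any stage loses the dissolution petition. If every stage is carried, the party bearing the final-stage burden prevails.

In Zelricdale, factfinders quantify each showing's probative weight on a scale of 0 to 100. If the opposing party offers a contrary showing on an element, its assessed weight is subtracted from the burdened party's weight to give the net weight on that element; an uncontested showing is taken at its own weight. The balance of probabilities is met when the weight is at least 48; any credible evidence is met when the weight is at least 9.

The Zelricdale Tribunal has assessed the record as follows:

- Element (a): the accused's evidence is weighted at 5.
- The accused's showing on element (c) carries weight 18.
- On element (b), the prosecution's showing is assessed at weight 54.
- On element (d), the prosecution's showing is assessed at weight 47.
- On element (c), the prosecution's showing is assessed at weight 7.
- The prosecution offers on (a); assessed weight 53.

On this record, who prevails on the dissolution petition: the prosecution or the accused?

accused

At Stage 1 the prosecution must meet the balance of probabilities (weight is at least 48): on (a) the weight is 53 less the opposing 5 gives net 48, ≥ 48, so (a) meets the standard; on (b) the weight is 54, ≥ 48, so (b) meets the standard.
  Stage 1 carried; the burden shifts to the accused.
At Stage 2 the accused must meet any credible evidence (weight is at least 9): on (c) the weight is 18 less the opposing 7 gives net 11, ≥ 9, so (c) meets the standard.
  The accused carries Stage 2; the prosecution now bears the burden.
At Stage 3 the prosecution must meet the balance of probabilities (weight is at least 48): on (d) the weight is 47, which does not reach 48, so (d) does not meet the standard.
  The prosecution does not carry Stage 3.
The analysis ends at Stage 3; the accused prevails.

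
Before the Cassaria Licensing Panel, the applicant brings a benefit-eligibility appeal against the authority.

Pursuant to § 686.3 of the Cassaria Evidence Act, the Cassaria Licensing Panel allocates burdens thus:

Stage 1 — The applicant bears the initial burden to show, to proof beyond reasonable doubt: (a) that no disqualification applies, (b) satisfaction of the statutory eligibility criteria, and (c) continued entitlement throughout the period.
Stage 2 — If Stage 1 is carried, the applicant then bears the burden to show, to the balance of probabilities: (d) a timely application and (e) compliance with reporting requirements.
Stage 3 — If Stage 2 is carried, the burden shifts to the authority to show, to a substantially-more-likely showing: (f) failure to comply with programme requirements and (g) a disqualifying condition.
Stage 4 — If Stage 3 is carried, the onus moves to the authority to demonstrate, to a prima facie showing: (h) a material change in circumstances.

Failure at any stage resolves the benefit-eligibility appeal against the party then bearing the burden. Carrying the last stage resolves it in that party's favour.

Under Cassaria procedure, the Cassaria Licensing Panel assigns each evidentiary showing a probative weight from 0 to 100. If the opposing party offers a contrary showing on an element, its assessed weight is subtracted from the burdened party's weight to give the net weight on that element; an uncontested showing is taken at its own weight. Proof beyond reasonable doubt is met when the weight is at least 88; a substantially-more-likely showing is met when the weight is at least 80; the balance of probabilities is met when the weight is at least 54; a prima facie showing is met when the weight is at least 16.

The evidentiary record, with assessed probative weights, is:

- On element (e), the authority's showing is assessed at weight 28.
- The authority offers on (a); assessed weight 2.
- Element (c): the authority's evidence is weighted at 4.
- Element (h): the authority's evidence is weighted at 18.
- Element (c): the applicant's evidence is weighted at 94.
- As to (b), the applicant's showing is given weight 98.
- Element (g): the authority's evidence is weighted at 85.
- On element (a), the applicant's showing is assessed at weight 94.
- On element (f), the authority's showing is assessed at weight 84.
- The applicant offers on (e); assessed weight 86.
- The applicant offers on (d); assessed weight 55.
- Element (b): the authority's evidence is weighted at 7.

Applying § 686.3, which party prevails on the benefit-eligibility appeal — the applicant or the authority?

Stage 1 (applicant, proof beyond reasonable doubt, weight is at least 88): (a) net 94−2=92 ≥ 88 — meets; (b) net 98−7=91 ≥ 88 — meets; (c) net 94−4=90 ≥ 88 — meets.
  All elements met. The applicant retains the burden for Stage 2.
Stage 2 (applicant, the balance of probabilities, weight is at least 54): (d) 55 ≥ 54 — meets; (e) net 86−28=58 ≥ 54 — meets.
  Stage 2 is satisfied; the onus moves to the authority.
Stage 3 (authority, a substantially-more-likely showing, weight is at least 80): (f) 84 ≥ 80 — meets; (g) 85 ≥ 80 — meets.
  Stage 3 is satisfied; the authority continues to bear the burden.
Stage 4 (authority, a prima facie showing, weight is at least 16): (h) 18 ≥ 16 — meets.
  The authority carries the last stage.
Every stage carried; the authority prevails.

authority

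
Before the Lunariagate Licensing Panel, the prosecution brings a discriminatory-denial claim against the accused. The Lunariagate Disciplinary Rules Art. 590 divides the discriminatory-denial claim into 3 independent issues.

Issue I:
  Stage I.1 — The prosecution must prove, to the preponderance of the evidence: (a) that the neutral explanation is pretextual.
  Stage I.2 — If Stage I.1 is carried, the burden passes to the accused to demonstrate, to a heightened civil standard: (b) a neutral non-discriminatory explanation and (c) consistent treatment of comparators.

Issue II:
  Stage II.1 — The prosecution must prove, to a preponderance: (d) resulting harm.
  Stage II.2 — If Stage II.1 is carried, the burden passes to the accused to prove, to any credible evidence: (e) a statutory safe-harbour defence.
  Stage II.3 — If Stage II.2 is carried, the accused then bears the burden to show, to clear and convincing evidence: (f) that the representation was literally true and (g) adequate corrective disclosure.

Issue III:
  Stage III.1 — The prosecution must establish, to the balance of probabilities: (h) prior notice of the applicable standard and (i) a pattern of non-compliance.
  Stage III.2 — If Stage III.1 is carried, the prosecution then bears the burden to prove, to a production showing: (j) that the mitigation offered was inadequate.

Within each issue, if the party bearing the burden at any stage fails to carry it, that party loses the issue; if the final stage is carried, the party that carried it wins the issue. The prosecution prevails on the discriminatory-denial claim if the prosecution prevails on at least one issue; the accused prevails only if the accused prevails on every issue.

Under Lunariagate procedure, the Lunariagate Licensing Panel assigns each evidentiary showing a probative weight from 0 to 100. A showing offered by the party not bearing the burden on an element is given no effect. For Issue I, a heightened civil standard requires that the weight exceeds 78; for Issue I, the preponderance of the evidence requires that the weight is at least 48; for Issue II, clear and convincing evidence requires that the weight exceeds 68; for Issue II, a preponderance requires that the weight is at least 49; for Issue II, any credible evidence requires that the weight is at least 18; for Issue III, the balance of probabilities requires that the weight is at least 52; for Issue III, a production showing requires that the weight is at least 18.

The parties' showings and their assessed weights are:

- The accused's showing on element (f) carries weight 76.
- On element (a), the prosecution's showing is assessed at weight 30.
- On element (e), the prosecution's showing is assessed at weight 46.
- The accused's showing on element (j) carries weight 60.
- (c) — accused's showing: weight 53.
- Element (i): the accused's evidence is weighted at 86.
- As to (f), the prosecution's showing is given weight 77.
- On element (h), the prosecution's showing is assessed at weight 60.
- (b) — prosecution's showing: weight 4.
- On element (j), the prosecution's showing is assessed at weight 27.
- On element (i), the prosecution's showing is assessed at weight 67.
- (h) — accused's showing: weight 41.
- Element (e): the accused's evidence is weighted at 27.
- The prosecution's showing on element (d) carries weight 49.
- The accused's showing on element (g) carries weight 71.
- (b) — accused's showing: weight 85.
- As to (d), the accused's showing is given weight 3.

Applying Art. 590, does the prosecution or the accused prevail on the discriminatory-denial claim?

prosecution

— Issue I —
At Stage I.1 the prosecution must meet the preponderance of the evidence (weight is at least 48): on (a) the weight is 30, which does not reach 48, so (a) does not meet the standard.
  Not every element is met, so the prosecution fails to carry Stage I.1.
So the accused prevails on this issue.
— Issue II —
Stage II.1 (prosecution, a preponderance, weight is at least 49): (d) 49 (accused's 3 disregarded) ≥ 49 — meets.
  All elements met. The burden passes to the accused.
Stage II.2 (accused, any credible evidence, weight is at least 18): (e) 27 (prosecution's 46 disregarded) ≥ 18 — meets.
  Stage II.2 carried; the burden remains with the accused.
Stage II.3 (accused, clear and convincing evidence, weight exceeds 68): (f) 76 (prosecution's 77 disregarded) > 68 — meets; (g) 71 > 68 — meets.
  The accused carries the last stage.
With every stage satisfied, the accused prevails on this issue.
— Issue III —
At Stage III.1 the prosecution must meet the balance of probabilities (weight is at least 52): on (h) the weight is 60 (the accused's 41 is given no effect), which does reach 52, so (h) meets the standard; on (i) the weight is 67 (the accused's 86 is given no effect), ≥ 52, so (i) meets the standard.
  All elements met. The prosecution retains the burden for Stage III.2.
At Stage III.2 the prosecution must meet a production showing (weight is at least 18): on (j) the weight is 27 (the accused's 60 is given no effect), which does reach 18, so (j) meets the standard.
  The prosecution carries the last stage.
All stages carried — the prosecution prevails on this issue.
Per-issue: Issue I → accused; Issue II → accused; Issue III → prosecution. The prosecution must prevail on at least one issue; overall, the prosecution prevails.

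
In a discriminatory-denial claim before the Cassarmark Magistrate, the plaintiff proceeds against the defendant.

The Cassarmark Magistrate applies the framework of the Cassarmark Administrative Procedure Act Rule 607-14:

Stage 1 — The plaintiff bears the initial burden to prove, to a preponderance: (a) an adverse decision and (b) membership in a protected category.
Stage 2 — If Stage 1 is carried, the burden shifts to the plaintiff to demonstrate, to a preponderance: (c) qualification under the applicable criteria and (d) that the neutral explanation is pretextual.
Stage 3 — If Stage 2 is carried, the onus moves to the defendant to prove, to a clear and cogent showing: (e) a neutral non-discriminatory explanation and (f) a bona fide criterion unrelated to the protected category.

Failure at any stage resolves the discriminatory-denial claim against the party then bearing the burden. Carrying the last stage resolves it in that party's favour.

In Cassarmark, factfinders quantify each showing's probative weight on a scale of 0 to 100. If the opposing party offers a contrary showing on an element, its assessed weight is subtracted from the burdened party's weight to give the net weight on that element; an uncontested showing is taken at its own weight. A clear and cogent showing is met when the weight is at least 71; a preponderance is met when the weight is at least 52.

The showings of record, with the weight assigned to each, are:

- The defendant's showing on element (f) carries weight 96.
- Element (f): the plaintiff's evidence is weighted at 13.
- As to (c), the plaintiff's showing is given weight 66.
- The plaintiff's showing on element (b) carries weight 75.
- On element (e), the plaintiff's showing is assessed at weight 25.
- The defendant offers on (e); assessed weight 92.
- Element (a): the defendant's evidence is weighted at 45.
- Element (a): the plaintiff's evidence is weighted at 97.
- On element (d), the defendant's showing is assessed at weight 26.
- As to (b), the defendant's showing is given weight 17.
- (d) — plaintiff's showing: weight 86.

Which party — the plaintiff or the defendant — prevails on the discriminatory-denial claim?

plaintiff

At Stage 1 the plaintiff must meet a preponderance (weight is at least 52): on (a) the weight is 97 less the opposing 45 gives net 52, which does reach 52, so (a) meets the standard; on (b) the weight is 75 less the opposing 17 gives net 58, ≥ 52, so (b) meets the standard.
  All elements met. The plaintiff retains the burden for Stage 2.
At Stage 2 the plaintiff must meet a preponderance (weight is at least 52): on (c) the weight is 66, ≥ 52, so (c) meets the standard; on (d) the weight is 86 less the opposing 26 gives net 60, which does reach 52, so (d) meets the standard.
  Stage 2 carried; the burden shifts to the defendant.
At Stage 3 the defendant must meet a clear and cogent showing (weight is at least 71): on (e) the weight is 92 less the opposing 25 gives net 67, which does not reach 71, so (e) does not meet the standard; on (f) the weight is 96 less the opposing 13 gives net 83, ≥ 71, so (f) meets the standard.
  Not every element is met, so the defendant fails to carry Stage 3.
So the plaintiff prevails.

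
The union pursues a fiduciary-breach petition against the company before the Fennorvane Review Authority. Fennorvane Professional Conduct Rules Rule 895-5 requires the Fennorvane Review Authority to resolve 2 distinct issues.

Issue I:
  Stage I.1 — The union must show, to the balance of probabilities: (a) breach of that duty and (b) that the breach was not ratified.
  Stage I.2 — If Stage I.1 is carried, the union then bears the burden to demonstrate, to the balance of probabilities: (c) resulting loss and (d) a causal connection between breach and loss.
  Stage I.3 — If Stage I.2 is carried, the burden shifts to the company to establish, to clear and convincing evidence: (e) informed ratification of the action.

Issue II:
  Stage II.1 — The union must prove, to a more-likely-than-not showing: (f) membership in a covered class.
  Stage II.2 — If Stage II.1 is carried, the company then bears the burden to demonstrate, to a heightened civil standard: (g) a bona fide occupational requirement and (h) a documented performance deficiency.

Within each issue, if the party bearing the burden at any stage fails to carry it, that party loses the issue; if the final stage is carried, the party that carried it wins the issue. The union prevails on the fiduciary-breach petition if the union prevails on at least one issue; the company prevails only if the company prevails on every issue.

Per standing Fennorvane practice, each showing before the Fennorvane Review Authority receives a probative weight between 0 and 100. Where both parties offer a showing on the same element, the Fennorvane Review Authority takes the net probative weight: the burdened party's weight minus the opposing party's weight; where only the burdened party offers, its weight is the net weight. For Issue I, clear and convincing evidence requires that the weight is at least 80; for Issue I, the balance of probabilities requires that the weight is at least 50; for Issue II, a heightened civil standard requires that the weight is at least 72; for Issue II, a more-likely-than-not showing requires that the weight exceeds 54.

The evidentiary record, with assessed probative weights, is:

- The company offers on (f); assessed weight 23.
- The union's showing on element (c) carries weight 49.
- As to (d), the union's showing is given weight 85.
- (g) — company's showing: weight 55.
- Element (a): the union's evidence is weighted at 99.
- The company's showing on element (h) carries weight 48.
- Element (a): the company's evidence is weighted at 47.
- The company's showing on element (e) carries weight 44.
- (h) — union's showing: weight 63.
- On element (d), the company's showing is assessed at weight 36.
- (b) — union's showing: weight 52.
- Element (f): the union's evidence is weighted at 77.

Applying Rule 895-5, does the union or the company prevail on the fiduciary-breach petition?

— Issue I —
Stage I.1 (union, the balance of probabilities, weight is at least 50): (a) net 99−47=52 ≥ 50 — meets; (b) 52 ≥ 50 — meets.
  All elements met. The union retains the burden for Stage I.2.
Stage I.2 (union, the balance of probabilities, weight is at least 50): (c) 49 < 50 — fails; (d) net 85−36=49 < 50 — fails.
  Stage I.2 not carried; the union fails its burden.
The company prevails on this issue.
— Issue II —
Stage II.1 (union, a more-likely-than-not showing, weight exceeds 54): (f) net 77−23=54 ≤ 54 — fails.
  Not every element is met, so the union fails to carry Stage II.1.
The company prevails on this issue.
Per-issue: Issue I → company; Issue II → company. The union must prevail on at least one issue; overall, the company prevails.

company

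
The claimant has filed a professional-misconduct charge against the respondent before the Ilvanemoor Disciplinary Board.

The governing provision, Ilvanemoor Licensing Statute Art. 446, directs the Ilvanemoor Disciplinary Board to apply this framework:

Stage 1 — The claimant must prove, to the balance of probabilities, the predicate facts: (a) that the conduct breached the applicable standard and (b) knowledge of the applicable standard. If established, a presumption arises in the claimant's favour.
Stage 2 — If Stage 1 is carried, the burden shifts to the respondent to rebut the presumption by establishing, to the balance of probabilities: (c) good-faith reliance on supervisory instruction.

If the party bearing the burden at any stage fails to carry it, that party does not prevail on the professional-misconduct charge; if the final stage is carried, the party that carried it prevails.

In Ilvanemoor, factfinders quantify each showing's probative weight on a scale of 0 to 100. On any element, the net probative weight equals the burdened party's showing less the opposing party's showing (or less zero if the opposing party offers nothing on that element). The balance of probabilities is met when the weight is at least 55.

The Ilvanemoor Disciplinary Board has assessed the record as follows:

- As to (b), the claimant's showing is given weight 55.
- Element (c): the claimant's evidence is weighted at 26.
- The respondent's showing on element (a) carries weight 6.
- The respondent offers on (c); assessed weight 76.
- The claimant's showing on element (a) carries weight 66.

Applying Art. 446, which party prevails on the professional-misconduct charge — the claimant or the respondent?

claimant

Stage 1 (claimant, the balance of probabilities, weight is at least 55): (a) net 66−6=60 ≥ 55 — meets; (b) 55 ≥ 55 — meets.
  Stage 1 is satisfied; the onus moves to the respondent.
Stage 2 (respondent, the balance of probabilities, weight is at least 55): (c) net 76−26=50 < 55 — fails.
  The respondent does not carry Stage 2.
The claimant prevails.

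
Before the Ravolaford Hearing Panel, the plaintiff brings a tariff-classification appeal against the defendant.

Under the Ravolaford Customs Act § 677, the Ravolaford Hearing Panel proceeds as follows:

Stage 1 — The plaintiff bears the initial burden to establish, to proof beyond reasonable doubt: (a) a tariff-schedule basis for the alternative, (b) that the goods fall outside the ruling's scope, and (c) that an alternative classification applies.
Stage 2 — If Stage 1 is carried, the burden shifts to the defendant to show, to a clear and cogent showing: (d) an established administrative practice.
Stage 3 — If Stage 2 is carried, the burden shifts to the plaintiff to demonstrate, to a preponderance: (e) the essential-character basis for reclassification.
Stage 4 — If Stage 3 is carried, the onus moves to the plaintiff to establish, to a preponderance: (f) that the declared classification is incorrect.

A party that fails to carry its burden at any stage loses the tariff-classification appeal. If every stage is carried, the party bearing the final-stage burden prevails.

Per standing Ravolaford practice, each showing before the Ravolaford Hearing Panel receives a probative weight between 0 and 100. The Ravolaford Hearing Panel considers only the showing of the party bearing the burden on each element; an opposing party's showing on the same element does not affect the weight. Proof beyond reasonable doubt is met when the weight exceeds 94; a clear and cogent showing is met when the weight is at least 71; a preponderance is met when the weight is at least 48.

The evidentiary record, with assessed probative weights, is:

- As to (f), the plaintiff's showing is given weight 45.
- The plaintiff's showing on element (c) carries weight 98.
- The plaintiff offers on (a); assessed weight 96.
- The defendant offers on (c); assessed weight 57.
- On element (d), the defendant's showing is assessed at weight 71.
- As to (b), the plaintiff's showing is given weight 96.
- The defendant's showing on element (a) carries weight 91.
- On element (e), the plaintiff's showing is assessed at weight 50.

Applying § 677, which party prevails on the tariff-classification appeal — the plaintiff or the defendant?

defendant

Stage 1 — burden on plaintiff; standard: proof beyond reasonable doubt (weight exceeds 94).
    (a): 96 (defendant's 91 disregarded) > 94 [met]
    (b): 96 > 94 [met]
    (c): 98 (defendant's 57 disregarded) > 94 [met]
  Stage 1 is satisfied; the onus moves to the defendant.
Stage 2 — burden on defendant; standard: a clear and cogent showing (weight is at least 71).
    (d): 71 ≥ 71 [met]
  Stage 2 carried; the burden shifts to the plaintiff.
Stage 3 — burden on plaintiff; standard: a preponderance (weight is at least 48).
    (e): 50 ≥ 48 [met]
  Stage 3 carried; the burden remains with the plaintiff.
Stage 4 — burden on plaintiff; standard: a preponderance (weight is at least 48).
    (f): 45 < 48 [not met]
  Stage 4 not carried; the plaintiff fails its burden.
The defendant prevails.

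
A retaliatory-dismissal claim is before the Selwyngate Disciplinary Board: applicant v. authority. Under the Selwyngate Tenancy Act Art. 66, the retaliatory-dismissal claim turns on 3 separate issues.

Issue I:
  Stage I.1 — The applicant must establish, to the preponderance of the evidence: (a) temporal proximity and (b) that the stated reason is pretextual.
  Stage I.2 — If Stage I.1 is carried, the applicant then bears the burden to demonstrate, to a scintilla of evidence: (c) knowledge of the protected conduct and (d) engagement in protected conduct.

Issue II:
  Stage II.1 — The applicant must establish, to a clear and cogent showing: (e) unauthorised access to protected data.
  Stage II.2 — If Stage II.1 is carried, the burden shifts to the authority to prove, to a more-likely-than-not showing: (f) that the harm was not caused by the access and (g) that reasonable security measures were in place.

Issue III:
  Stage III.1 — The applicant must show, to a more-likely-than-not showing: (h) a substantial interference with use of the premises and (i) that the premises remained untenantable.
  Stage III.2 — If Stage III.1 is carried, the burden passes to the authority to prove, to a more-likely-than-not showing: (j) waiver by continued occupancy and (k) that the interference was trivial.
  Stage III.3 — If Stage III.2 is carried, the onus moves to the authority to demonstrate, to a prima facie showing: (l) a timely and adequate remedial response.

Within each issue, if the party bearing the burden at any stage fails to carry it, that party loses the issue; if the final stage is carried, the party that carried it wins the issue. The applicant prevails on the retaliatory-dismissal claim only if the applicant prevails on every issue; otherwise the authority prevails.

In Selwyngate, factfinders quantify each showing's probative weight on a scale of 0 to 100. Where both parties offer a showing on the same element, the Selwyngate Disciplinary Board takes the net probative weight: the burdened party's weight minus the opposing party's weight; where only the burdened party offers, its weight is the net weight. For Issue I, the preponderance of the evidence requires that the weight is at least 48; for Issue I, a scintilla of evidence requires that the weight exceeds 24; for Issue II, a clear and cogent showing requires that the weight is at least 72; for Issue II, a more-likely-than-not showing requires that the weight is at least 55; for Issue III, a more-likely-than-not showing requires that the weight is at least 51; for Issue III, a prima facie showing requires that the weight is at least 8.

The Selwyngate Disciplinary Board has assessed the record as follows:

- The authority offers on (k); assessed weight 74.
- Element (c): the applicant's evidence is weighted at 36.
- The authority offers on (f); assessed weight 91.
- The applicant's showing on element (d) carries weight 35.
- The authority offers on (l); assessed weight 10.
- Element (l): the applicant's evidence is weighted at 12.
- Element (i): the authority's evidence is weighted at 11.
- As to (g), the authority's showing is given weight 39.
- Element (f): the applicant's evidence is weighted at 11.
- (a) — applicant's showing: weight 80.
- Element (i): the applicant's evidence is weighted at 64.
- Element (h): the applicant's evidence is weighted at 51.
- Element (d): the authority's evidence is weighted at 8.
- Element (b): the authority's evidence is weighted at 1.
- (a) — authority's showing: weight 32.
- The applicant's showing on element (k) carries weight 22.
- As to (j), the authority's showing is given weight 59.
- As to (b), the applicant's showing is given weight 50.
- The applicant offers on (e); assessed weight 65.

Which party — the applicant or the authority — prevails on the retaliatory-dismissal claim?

— Issue I —
Stage I.1 — burden on applicant; standard: the preponderance of the evidence (weight is at least 48).
    (a): 80 − 32 = 48 ≥ 48 [met]
    (b): 50 − 1 = 49 ≥ 48 [met]
  Stage I.1 carried; the burden remains with the applicant.
Stage I.2 — burden on applicant; standard: a scintilla of evidence (weight exceeds 24).
    (c): 36 > 24 [met]
    (d): 35 − 8 = 27 > 24 [met]
  All elements met at the final stage.
All stages carried — the applicant prevails on this issue.
— Issue II —
Stage II.1 — burden on applicant; standard: a clear and cogent showing (weight is at least 72).
    (e): 65 < 72 [not met]
  Stage II.1 not carried; the applicant fails its burden.
The analysis ends at Stage II.1; the authority prevails on this issue.
— Issue III —
Stage III.1 — burden on applicant; standard: a more-likely-than-not showing (weight is at least 51).
    (h): 51 ≥ 51 [met]
    (i): 64 − 11 = 53 ≥ 51 [met]
  All elements met. The burden passes to the authority.
Stage III.2 — burden on authority; standard: a more-likely-than-not showing (weight is at least 51).
    (j): 59 ≥ 51 [met]
    (k): 74 − 22 = 52 ≥ 51 [met]
  Stage III.2 carried; the burden remains with the authority.
Stage III.3 — burden on authority; standard: a prima facie showing (weight is at least 8).
    (l): 10 − 12 = -2 < 8 [not met]
  The authority does not carry Stage III.3.
The applicant prevails on this issue.
Per-issue: Issue I → applicant; Issue II → authority; Issue III → applicant. The applicant must prevail on every issue; overall, the authority prevails.

authority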